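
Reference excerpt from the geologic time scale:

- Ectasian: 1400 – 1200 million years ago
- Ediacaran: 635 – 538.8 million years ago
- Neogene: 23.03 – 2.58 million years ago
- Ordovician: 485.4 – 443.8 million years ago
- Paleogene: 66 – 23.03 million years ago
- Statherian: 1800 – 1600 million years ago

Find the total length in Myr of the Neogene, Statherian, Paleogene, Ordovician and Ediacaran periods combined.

401.22 million years

Each duration: Neogene = 20.45; Statherian = 200; Paleogene = 42.97; Ordovician = 41.6; Ediacaran = 96.2.
Sum: 20.45 + 200 + 42.97 + 41.6 + 96.2 = 401.22 Myr.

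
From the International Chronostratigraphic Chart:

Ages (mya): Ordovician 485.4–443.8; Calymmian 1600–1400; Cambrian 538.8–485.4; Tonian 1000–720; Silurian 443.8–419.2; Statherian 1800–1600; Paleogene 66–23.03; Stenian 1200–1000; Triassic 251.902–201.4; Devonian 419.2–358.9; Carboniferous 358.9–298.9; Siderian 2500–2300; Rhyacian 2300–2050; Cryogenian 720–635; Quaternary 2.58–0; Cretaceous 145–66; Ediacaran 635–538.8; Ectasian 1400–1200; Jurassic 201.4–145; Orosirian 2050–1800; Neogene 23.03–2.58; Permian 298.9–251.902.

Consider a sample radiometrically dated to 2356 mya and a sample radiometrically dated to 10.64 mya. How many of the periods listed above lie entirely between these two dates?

19

The older date is 2356 Ma and the younger is 10.64 Ma.
Periods with start < 2356 and end > 10.64 Ma: Rhyacian (2300–2050), Orosirian (2050–1800), Statherian (1800–1600), Calymmian (1600–1400), Ectasian (1400–1200), Stenian (1200–1000), Tonian (1000–720), Cryogenian (720–635), Ediacaran (635–538.8), Cambrian (538.8–485.4), Ordovician (485.4–443.8), Silurian (443.8–419.2), Devonian (419.2–358.9), Carboniferous (358.9–298.9), Permian (298.9–251.902), Triassic (251.902–201.4), Jurassic (201.4–145), Cretaceous (145–66), Paleogene (66–23.03).
That is 19 complete periods.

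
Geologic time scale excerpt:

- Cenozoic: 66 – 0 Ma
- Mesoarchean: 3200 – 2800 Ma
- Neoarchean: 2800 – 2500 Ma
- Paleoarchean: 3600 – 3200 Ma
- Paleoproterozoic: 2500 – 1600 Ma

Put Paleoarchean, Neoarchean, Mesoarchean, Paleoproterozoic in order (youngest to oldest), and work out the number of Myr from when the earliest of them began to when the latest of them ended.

Paleoproterozoic → Neoarchean → Mesoarchean → Paleoarchean; total span 2000 Myr

Start ages (Ma): Paleoarchean 3600, Mesoarchean 3200, Neoarchean 2800, Paleoproterozoic 2500.
Ordered youngest to oldest: Paleoproterozoic, Neoarchean, Mesoarchean, Paleoarchean.
Span = 3600 − 1600 = 2000 Myr.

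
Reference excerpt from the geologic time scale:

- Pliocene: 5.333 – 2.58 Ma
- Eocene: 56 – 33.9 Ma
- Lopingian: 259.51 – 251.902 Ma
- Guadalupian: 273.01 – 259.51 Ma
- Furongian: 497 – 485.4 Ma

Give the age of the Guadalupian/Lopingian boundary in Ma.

The Guadalupian ends and the Lopingian begins at 259.51 Ma.

259.51 Ma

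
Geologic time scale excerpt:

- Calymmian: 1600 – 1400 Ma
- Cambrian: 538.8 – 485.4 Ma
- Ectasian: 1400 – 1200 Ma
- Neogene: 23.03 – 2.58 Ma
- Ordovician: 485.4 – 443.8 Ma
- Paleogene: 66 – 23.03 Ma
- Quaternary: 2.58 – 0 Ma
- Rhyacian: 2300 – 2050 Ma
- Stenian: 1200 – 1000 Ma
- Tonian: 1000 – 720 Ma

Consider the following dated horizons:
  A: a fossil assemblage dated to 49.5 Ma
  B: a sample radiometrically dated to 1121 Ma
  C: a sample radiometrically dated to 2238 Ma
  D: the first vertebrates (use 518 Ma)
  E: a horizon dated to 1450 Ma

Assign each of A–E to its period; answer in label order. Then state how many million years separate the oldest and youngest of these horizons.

A: 49.5 Ma lies in 66–23.03 Ma, so Paleogene.
B: 1121 Ma lies in 1200–1000 Ma, so Stenian.
C: 2238 Ma lies in 2300–2050 Ma, so Rhyacian.
D: 518 Ma lies in 538.8–485.4 Ma, so Cambrian.
E: 1450 Ma lies in 1600–1400 Ma, so Calymmian.
Oldest = 2238 Ma, youngest = 49.5 Ma → span 2188.5 Myr.

A — Paleogene; B — Stenian; C — Rhyacian; D — Cambrian; E — Calymmian; span 2188.5 million years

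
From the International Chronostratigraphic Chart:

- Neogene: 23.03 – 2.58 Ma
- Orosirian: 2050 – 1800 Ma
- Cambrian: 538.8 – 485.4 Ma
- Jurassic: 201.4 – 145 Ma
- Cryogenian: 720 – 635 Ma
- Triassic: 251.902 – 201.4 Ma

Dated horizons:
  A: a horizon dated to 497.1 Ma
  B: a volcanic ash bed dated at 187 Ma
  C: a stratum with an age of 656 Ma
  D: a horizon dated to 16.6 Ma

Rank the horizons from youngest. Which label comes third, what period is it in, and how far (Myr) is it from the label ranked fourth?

Sorted youngest-first by Ma: D (16.6), B (187), A (497.1), C (656).
The third youngest is A at 497.1 Ma, which lies in 538.8–485.4 Ma: the Cambrian.
The fourth youngest is C at 656 Ma; separation = |497.1 − 656| = 158.9 Myr.

A, in the Cambrian; 158.9 million years to C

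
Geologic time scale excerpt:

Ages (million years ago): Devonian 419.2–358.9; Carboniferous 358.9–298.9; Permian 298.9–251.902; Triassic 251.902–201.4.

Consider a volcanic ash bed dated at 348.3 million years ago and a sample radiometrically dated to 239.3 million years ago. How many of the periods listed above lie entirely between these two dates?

1

348.3 Ma sits inside the Carboniferous (358.9–298.9) and 239.3 Ma inside the Triassic (251.902–201.4); neither of those is wholly between the two dates.
The listed periods lying completely between them are Permian — 1 in all.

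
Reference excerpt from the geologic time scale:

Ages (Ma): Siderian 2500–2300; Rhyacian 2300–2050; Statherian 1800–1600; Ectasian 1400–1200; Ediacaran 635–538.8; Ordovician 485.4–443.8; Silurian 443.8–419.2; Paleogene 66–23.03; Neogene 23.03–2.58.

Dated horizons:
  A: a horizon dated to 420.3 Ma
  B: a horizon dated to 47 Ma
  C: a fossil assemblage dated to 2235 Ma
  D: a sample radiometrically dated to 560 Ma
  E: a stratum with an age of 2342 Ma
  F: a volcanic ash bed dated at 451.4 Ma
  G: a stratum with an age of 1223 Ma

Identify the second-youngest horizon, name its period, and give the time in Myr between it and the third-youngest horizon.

A, in the Silurian; 31.1 million years to F

Smaller Ma means younger, so youngest first: B 47 < A 420.3 < F 451.4 < D 560 < G 1223 < C 2235 < E 2342.
Counting 2 along gives A (420.3 Ma); the excerpt puts that inside the Silurian, 443.8–419.2 Ma.
Next in line is F (451.4 Ma), and 451.4 − 420.3 = 31.1 Myr.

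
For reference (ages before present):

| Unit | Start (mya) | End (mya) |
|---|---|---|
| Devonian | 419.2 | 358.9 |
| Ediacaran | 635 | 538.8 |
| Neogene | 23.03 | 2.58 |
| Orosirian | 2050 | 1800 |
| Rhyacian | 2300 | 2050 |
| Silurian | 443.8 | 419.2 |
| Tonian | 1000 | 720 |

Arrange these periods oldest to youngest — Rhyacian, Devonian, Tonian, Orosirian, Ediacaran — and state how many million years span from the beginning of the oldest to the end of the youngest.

Start ages (Ma): Rhyacian 2300, Orosirian 2050, Tonian 1000, Ediacaran 635, Devonian 419.2.
Ordered oldest to youngest: Rhyacian, Orosirian, Tonian, Ediacaran, Devonian.
Span = 2300 − 358.9 = 1941.1 Myr.

Rhyacian → Orosirian → Tonian → Ediacaran → Devonian; total span 1941.1 Myr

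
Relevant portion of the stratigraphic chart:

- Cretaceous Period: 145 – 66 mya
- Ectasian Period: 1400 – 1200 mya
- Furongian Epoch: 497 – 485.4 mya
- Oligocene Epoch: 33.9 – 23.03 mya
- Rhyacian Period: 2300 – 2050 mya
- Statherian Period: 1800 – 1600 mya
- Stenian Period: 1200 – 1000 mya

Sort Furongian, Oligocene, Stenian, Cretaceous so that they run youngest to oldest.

Sorting by start age (ascending Ma, since larger Ma = older): Oligocene start 33.9, Cretaceous start 145, Furongian start 497, Stenian start 1200.

Oligocene, Cretaceous, Furongian, Stenian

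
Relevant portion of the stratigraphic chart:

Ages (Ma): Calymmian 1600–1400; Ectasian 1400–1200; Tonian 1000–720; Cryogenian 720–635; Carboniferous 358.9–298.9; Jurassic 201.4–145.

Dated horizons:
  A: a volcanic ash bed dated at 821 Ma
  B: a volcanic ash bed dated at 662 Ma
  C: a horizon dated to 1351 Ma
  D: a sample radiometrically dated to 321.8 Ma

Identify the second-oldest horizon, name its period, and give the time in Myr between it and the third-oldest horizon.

A, in the Tonian; 159 million years to B

Sorted oldest-first by Ma: C (1351), A (821), B (662), D (321.8).
The second oldest is A at 821 Ma, which lies in 1000–720 Ma: the Tonian.
The third oldest is B at 662 Ma; separation = |821 − 662| = 159 Myr.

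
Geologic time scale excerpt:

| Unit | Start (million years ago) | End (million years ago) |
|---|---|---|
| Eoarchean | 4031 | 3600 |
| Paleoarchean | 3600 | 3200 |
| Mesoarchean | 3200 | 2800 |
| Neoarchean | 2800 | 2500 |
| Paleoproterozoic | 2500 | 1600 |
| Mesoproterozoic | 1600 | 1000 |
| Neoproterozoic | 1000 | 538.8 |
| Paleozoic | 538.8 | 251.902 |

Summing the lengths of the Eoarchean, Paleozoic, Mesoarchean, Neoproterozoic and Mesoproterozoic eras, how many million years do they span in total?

2179.098 million years

Duration is start − end for each: (4031 − 3600) + (538.8 − 251.902) + (3200 − 2800) + (1000 − 538.8) + (1600 − 1000).
That is 431 + 286.898 + 400 + 461.2 + 600, which totals 2179.098 million years.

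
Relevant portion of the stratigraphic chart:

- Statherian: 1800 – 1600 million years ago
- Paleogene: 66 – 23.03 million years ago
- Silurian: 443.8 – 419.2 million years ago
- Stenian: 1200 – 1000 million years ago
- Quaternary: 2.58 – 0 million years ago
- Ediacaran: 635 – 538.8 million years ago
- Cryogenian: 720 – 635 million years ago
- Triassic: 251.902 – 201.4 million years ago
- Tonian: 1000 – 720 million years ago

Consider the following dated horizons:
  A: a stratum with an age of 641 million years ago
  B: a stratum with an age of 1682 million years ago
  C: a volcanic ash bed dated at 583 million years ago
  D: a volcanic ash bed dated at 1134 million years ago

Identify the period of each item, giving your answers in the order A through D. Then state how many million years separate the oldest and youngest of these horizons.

A: 641 Ma lies in 720–635 Ma, so Cryogenian.
B: 1682 Ma lies in 1800–1600 Ma, so Statherian.
C: 583 Ma lies in 635–538.8 Ma, so Ediacaran.
D: 1134 Ma lies in 1200–1000 Ma, so Stenian.
Oldest = 1682 Ma, youngest = 583 Ma → span 1099 Myr.

A — Cryogenian; B — Statherian; C — Ediacaran; D — Stenian; span 1099 million years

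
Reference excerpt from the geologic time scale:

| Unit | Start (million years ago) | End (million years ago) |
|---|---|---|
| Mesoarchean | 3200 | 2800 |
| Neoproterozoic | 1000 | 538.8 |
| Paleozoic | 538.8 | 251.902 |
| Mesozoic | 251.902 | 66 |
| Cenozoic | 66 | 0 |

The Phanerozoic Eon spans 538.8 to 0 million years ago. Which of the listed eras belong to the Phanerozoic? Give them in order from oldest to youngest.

Paleozoic, Mesozoic, Cenozoic

Eras with both bounds inside 538.8–0 Ma: Paleozoic (538.8–251.902), Mesozoic (251.902–66), Cenozoic (66–0).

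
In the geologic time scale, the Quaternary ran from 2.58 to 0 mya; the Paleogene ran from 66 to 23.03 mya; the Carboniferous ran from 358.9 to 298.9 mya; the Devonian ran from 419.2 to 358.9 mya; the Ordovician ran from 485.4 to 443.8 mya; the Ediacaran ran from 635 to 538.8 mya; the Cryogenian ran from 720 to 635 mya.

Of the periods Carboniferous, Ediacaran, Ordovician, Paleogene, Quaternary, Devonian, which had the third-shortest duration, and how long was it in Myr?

Paleogene, 42.97 million years

Start − end for each: Carboniferous 358.9 − 298.9 = 60; Ediacaran 635 − 538.8 = 96.2; Ordovician 485.4 − 443.8 = 41.6; Paleogene 66 − 23.03 = 42.97; Quaternary 2.58 − 0 = 2.58; Devonian 419.2 − 358.9 = 60.3.
Ranking these from shortest: Quaternary < Ordovician < Paleogene < Carboniferous < Devonian < Ediacaran.
Position 3 in that ranking is Paleogene, which lasted 42.97 Myr.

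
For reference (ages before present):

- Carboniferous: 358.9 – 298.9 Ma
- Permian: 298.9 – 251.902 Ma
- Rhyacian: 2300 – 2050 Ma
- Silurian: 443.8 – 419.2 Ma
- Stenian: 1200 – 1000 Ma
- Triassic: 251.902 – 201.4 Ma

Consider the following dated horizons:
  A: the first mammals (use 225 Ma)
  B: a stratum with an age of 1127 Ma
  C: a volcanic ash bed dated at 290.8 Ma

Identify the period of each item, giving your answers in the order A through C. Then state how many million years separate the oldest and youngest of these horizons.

Match each age against the start–end ranges in the excerpt: A = 225 Ma → Triassic (251.902–201.4); B = 1127 Ma → Stenian (1200–1000); C = 290.8 Ma → Permian (298.9–251.902).
The largest age is 1127 Ma and the smallest is 225 Ma; their difference is 902 Myr.

A — Triassic; B — Stenian; C — Permian; span 902 million years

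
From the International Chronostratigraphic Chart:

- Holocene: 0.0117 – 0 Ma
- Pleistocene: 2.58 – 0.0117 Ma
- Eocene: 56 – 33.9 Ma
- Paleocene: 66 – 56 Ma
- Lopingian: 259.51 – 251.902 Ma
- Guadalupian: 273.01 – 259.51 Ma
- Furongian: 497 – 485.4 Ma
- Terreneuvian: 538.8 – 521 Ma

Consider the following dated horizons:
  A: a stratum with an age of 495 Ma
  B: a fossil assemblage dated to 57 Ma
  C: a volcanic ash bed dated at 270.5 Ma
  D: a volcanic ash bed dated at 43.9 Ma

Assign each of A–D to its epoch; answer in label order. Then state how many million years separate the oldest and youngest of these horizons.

A — Furongian; B — Paleocene; C — Guadalupian; D — Eocene; span 451.1 million years

A: 495 Ma lies in 497–485.4 Ma, so Furongian.
B: 57 Ma lies in 66–56 Ma, so Paleocene.
C: 270.5 Ma lies in 273.01–259.51 Ma, so Guadalupian.
D: 43.9 Ma lies in 56–33.9 Ma, so Eocene.
Oldest = 495 Ma, youngest = 43.9 Ma → span 451.1 Myr.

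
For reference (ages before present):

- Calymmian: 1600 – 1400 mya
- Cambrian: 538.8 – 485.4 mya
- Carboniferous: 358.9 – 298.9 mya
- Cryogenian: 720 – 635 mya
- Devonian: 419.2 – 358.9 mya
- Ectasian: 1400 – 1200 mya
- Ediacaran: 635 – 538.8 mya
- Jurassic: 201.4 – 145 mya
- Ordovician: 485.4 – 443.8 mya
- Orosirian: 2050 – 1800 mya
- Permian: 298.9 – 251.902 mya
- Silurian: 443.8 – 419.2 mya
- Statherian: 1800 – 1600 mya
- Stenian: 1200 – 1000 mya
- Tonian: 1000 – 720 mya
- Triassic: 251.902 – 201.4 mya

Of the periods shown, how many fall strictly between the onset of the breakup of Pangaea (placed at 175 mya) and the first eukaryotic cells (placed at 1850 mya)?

The older date is 1850 Ma and the younger is 175 Ma.
Periods with start < 1850 and end > 175 Ma: Statherian (1800–1600), Calymmian (1600–1400), Ectasian (1400–1200), Stenian (1200–1000), Tonian (1000–720), Cryogenian (720–635), Ediacaran (635–538.8), Cambrian (538.8–485.4), Ordovician (485.4–443.8), Silurian (443.8–419.2), Devonian (419.2–358.9), Carboniferous (358.9–298.9), Permian (298.9–251.902), Triassic (251.902–201.4).
That is 14 complete periods.

14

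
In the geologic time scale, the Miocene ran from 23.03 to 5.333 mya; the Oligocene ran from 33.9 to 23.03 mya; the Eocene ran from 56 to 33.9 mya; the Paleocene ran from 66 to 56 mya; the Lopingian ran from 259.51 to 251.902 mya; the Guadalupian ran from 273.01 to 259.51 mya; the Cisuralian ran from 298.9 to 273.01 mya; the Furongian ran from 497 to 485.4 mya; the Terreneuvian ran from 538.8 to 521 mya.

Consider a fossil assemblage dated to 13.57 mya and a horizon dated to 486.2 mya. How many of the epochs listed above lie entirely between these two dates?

6

486.2 Ma sits inside the Furongian (497–485.4) and 13.57 Ma inside the Miocene (23.03–5.333); neither of those is wholly between the two dates.
The listed epochs lying completely between them are Cisuralian, Guadalupian, Lopingian, Paleocene, Eocene, Oligocene — 6 in all.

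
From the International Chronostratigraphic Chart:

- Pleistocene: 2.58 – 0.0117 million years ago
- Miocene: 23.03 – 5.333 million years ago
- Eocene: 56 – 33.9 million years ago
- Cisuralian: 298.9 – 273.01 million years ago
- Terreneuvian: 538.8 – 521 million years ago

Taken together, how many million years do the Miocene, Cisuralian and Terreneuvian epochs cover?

Duration is start − end for each: (23.03 − 5.333) + (298.9 − 273.01) + (538.8 − 521).
That is 17.697 + 25.89 + 17.8, which totals 61.387 million years.

61.387 million years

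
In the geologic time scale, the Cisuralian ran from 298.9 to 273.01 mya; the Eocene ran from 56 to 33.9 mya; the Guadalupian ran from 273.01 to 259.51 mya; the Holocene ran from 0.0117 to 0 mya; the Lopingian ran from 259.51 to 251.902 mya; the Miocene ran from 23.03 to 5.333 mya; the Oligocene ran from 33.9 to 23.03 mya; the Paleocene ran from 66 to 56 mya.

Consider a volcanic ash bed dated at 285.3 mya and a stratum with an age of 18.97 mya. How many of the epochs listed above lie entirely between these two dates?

The older date is 285.3 Ma and the younger is 18.97 Ma.
Epochs with start < 285.3 and end > 18.97 Ma: Guadalupian (273.01–259.51), Lopingian (259.51–251.902), Paleocene (66–56), Eocene (56–33.9), Oligocene (33.9–23.03).
That is 5 complete epochs.

5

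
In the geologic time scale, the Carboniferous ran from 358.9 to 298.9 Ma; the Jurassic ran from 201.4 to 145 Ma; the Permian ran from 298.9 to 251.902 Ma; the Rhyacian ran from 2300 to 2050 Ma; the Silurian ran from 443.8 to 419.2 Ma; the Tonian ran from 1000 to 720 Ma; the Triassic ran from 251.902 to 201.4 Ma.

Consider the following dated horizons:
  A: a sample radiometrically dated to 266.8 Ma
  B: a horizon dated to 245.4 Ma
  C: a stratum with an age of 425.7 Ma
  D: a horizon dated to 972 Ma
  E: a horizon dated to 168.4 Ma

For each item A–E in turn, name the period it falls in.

Match each age against the start–end ranges in the excerpt: A = 266.8 Ma → Permian (298.9–251.902); B = 245.4 Ma → Triassic (251.902–201.4); C = 425.7 Ma → Silurian (443.8–419.2); D = 972 Ma → Tonian (1000–720); E = 168.4 Ma → Jurassic (201.4–145).

A — Permian; B — Triassic; C — Silurian; D — Tonian; E — Jurassic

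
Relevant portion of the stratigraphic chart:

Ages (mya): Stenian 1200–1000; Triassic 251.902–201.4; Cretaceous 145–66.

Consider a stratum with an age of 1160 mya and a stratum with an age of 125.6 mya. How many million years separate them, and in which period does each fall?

Elapsed time: 1160 − 125.6 = 1034.4 Myr.
1160 Ma lies within 1200–1000 Ma: Stenian.
125.6 Ma lies within 145–66 Ma: Cretaceous.

1034.4 million years apart; the first in the Stenian, the second in the Cretaceous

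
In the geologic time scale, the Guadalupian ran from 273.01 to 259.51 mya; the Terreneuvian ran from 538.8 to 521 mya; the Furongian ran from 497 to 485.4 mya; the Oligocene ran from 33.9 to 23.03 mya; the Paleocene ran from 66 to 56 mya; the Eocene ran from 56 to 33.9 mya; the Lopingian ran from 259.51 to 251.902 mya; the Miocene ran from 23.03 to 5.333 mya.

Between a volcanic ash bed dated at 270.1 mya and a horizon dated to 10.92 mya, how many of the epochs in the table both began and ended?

4

270.1 Ma sits inside the Guadalupian (273.01–259.51) and 10.92 Ma inside the Miocene (23.03–5.333); neither of those is wholly between the two dates.
The listed epochs lying completely between them are Lopingian, Paleocene, Eocene, Oligocene — 4 in all.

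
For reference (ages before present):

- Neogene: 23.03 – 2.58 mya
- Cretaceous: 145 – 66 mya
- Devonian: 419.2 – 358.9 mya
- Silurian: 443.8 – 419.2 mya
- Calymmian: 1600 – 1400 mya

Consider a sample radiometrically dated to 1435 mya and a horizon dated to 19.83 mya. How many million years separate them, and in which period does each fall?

1415.17 million years apart; the first in the Calymmian, the second in the Neogene

Elapsed time: 1435 − 19.83 = 1415.17 Myr.
1435 Ma lies within 1600–1400 Ma: Calymmian.
19.83 Ma lies within 23.03–2.58 Ma: Neogene.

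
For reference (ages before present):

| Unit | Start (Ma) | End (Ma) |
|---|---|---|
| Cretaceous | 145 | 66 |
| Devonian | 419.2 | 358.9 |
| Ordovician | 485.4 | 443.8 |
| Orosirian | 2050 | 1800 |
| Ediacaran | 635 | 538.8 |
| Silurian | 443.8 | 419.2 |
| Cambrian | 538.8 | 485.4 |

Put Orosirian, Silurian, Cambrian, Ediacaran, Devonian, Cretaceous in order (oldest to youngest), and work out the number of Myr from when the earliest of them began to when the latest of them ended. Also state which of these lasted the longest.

Orosirian, Ediacaran, Cambrian, Silurian, Devonian, Cretaceous; total span 1984 Myr; longest is Orosirian

Start ages (Ma): Orosirian 2050, Ediacaran 635, Cambrian 538.8, Silurian 443.8, Devonian 419.2, Cretaceous 145.
Ordered oldest to youngest: Orosirian, Ediacaran, Cambrian, Silurian, Devonian, Cretaceous.
Span = 2050 − 66 = 1984 Myr.
Durations: Cretaceous 79, Orosirian 250, Devonian 60.3, Silurian 24.6, Cambrian 53.4, Ediacaran 96.2 → longest is Orosirian (250 Myr).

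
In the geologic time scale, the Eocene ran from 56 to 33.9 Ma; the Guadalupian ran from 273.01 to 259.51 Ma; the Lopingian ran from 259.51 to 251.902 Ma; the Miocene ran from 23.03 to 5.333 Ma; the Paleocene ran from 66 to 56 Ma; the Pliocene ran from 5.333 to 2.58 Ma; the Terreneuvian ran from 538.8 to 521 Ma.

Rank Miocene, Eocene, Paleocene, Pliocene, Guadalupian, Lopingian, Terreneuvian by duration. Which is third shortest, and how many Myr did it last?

Durations: Miocene 17.697; Eocene 22.1; Paleocene 10; Pliocene 2.753; Guadalupian 13.5; Lopingian 7.608; Terreneuvian 17.8 Myr.
Sorted shortest-first: Pliocene (2.753), Lopingian (7.608), Paleocene (10), Guadalupian (13.5), Miocene (17.697), Terreneuvian (17.8), Eocene (22.1).
The third shortest is Paleocene at 10 Myr.

Paleocene, 10 million years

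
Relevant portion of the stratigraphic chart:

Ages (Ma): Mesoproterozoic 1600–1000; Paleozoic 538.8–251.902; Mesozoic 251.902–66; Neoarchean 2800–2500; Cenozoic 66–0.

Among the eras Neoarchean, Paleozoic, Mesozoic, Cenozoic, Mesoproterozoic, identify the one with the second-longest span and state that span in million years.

Start − end for each: Neoarchean 2800 − 2500 = 300; Paleozoic 538.8 − 251.902 = 286.898; Mesozoic 251.902 − 66 = 185.902; Cenozoic 66 − 0 = 66; Mesoproterozoic 1600 − 1000 = 600.
Ranking these from longest: Mesoproterozoic > Neoarchean > Paleozoic > Mesozoic > Cenozoic.
Position 2 in that ranking is Neoarchean, which lasted 300 Myr.

Neoarchean, 300 million years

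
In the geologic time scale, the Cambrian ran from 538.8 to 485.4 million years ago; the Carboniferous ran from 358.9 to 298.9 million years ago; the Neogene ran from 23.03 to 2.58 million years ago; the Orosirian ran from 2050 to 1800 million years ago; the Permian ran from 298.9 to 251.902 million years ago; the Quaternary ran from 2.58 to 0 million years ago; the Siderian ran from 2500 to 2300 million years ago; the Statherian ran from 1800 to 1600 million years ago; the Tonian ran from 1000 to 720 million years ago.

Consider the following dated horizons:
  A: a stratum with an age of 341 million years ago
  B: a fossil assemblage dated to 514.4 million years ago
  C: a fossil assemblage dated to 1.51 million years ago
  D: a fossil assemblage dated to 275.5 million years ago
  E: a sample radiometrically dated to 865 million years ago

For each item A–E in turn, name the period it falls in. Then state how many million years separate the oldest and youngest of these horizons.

A: 341 Ma lies in 358.9–298.9 Ma, so Carboniferous.
B: 514.4 Ma lies in 538.8–485.4 Ma, so Cambrian.
C: 1.51 Ma lies in 2.58–0 Ma, so Quaternary.
D: 275.5 Ma lies in 298.9–251.902 Ma, so Permian.
E: 865 Ma lies in 1000–720 Ma, so Tonian.
Oldest = 865 Ma, youngest = 1.51 Ma → span 863.49 Myr.

A — Carboniferous; B — Cambrian; C — Quaternary; D — Permian; E — Tonian; span 863.49 million years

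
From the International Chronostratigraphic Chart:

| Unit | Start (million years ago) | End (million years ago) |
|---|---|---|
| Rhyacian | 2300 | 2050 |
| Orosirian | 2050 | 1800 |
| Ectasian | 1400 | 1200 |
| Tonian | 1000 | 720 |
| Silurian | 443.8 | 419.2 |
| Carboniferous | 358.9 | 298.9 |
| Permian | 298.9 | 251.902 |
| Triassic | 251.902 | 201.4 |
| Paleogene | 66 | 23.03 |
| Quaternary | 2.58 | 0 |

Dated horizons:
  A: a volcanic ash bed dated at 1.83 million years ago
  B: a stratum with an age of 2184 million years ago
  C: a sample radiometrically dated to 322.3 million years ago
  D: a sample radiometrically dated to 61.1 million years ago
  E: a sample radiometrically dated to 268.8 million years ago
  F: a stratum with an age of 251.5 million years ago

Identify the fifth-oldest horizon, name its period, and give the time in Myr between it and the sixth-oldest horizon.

Sorted oldest-first by Ma: B (2184), C (322.3), E (268.8), F (251.5), D (61.1), A (1.83).
The fifth oldest is D at 61.1 Ma, which lies in 66–23.03 Ma: the Paleogene.
The sixth oldest is A at 1.83 Ma; separation = |61.1 − 1.83| = 59.27 Myr.

D, in the Paleogene; 59.27 million years to A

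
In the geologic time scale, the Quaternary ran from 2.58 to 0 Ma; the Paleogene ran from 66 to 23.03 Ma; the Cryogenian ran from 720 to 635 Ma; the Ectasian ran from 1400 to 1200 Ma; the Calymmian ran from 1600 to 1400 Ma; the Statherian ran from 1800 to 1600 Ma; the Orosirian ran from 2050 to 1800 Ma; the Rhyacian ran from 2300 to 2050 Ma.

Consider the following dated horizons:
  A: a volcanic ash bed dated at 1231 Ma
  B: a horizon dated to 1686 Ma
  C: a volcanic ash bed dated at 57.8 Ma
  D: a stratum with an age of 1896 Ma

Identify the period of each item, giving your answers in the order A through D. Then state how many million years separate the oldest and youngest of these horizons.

A — Ectasian; B — Statherian; C — Paleogene; D — Orosirian; span 1838.2 million years

A: 1231 Ma lies in 1400–1200 Ma, so Ectasian.
B: 1686 Ma lies in 1800–1600 Ma, so Statherian.
C: 57.8 Ma lies in 66–23.03 Ma, so Paleogene.
D: 1896 Ma lies in 2050–1800 Ma, so Orosirian.
Oldest = 1896 Ma, youngest = 57.8 Ma → span 1838.2 Myr.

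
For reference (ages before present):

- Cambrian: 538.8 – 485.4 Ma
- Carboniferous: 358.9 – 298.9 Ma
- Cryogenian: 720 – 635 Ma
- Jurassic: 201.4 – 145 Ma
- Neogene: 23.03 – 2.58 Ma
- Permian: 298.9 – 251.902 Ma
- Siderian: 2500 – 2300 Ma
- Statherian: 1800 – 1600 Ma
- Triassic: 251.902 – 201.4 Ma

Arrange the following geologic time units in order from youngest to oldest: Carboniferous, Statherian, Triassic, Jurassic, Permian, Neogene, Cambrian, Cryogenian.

Read off each span (Ma): Carboniferous 358.9–298.9; Statherian 1800–1600; Triassic 251.902–201.4; Jurassic 201.4–145; Permian 298.9–251.902; Neogene 23.03–2.58; Cambrian 538.8–485.4; Cryogenian 720–635.
Larger Ma is older, so oldest→youngest is Statherian, Cryogenian, Cambrian, Carboniferous, Permian, Triassic, Jurassic, Neogene; reverse it for youngest→oldest.

Neogene → Jurassic → Triassic → Permian → Carboniferous → Cambrian → Cryogenian → Statherian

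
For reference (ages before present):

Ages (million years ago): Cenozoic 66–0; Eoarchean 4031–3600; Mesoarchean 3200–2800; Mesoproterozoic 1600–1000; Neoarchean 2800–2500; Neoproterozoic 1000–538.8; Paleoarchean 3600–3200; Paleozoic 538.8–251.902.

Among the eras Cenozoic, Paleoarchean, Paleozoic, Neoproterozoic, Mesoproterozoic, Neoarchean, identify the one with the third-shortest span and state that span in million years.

Start − end for each: Cenozoic 66 − 0 = 66; Paleoarchean 3600 − 3200 = 400; Paleozoic 538.8 − 251.902 = 286.898; Neoproterozoic 1000 − 538.8 = 461.2; Mesoproterozoic 1600 − 1000 = 600; Neoarchean 2800 − 2500 = 300.
Ranking these from shortest: Cenozoic < Paleozoic < Neoarchean < Paleoarchean < Neoproterozoic < Mesoproterozoic.
Position 3 in that ranking is Neoarchean, which lasted 300 Myr.

Neoarchean, 300 million years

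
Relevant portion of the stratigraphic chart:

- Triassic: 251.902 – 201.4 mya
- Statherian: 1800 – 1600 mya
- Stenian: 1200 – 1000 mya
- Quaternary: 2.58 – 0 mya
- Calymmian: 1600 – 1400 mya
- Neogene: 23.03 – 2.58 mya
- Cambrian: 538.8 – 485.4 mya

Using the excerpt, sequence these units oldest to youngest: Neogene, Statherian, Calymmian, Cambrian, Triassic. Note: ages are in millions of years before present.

Statherian → Calymmian → Cambrian → Triassic → Neogene

The oldest of these is Statherian (starts 1800 Ma) and the youngest is Neogene (ends 2.58 Ma).
In between, by decreasing start age: Calymmian (1600), Cambrian (538.8), Triassic (251.902).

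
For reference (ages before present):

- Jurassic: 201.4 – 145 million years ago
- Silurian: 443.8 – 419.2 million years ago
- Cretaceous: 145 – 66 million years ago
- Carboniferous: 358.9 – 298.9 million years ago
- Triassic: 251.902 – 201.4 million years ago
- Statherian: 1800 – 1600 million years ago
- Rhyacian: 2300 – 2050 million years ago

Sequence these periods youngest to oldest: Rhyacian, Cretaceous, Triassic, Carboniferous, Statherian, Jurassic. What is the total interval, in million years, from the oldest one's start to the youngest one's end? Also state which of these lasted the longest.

Cretaceous, Jurassic, Triassic, Carboniferous, Statherian, Rhyacian; total span 2234 Myr; longest is Rhyacian

Start ages (Ma): Rhyacian 2300, Statherian 1800, Carboniferous 358.9, Triassic 251.902, Jurassic 201.4, Cretaceous 145.
Ordered youngest to oldest: Cretaceous, Jurassic, Triassic, Carboniferous, Statherian, Rhyacian.
Span = 2300 − 66 = 2234 Myr.
Durations: Carboniferous 60, Rhyacian 250, Triassic 50.502, Jurassic 56.4, Cretaceous 79, Statherian 200 → longest is Rhyacian (250 Myr).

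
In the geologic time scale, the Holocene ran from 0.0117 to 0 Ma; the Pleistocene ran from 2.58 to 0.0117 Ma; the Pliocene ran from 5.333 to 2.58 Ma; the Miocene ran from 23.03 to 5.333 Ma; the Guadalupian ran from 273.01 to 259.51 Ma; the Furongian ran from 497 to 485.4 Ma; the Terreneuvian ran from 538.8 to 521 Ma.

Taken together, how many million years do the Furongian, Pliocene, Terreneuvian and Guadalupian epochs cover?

45.653 million years

Duration is start − end for each: (497 − 485.4) + (5.333 − 2.58) + (538.8 − 521) + (273.01 − 259.51).
That is 11.6 + 2.753 + 17.8 + 13.5, which totals 45.653 million years.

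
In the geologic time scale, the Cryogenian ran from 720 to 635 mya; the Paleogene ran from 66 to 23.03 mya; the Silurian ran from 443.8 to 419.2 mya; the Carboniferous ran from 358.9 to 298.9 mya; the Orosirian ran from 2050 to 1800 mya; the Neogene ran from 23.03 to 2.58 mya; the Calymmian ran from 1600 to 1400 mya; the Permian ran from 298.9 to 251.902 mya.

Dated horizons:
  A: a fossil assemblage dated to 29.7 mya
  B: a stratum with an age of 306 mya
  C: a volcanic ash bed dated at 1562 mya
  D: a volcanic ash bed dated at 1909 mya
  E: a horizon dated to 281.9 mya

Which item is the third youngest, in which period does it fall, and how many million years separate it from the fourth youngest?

B, in the Carboniferous; 1256 million years to C

Sorted youngest-first by Ma: A (29.7), E (281.9), B (306), C (1562), D (1909).
The third youngest is B at 306 Ma, which lies in 358.9–298.9 Ma: the Carboniferous.
The fourth youngest is C at 1562 Ma; separation = |306 − 1562| = 1256 Myr.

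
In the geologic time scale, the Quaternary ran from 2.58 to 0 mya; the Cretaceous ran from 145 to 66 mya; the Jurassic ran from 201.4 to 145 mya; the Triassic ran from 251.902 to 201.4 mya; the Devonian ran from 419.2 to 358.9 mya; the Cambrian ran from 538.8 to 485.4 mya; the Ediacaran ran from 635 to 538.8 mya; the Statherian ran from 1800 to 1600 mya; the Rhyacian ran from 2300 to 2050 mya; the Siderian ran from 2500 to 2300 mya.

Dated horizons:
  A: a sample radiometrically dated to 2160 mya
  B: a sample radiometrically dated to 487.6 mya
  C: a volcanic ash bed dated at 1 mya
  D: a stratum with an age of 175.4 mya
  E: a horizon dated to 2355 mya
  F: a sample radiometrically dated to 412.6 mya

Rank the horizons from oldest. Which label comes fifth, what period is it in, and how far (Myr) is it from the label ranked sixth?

Larger Ma means older, so oldest first: E 2355 > A 2160 > B 487.6 > F 412.6 > D 175.4 > C 1.
Counting 5 along gives D (175.4 Ma); the excerpt puts that inside the Jurassic, 201.4–145 Ma.
Next in line is C (1 Ma), and 175.4 − 1 = 174.4 Myr.

D, in the Jurassic; 174.4 million years to C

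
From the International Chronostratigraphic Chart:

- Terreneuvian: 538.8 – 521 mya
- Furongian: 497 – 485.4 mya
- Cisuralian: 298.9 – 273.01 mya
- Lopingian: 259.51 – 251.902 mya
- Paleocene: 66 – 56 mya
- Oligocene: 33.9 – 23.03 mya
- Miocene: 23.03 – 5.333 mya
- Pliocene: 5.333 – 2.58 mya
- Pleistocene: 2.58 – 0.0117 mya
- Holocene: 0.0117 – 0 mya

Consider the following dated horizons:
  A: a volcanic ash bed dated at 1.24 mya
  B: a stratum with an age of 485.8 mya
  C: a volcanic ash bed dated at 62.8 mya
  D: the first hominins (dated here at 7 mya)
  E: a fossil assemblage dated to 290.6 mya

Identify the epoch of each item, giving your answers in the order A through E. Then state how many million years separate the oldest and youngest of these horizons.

A: 1.24 Ma lies in 2.58–0.0117 Ma, so Pleistocene.
B: 485.8 Ma lies in 497–485.4 Ma, so Furongian.
C: 62.8 Ma lies in 66–56 Ma, so Paleocene.
D: 7 Ma lies in 23.03–5.333 Ma, so Miocene.
E: 290.6 Ma lies in 298.9–273.01 Ma, so Cisuralian.
Oldest = 485.8 Ma, youngest = 1.24 Ma → span 484.56 Myr.

A — Pleistocene; B — Furongian; C — Paleocene; D — Miocene; E — Cisuralian; span 484.56 million years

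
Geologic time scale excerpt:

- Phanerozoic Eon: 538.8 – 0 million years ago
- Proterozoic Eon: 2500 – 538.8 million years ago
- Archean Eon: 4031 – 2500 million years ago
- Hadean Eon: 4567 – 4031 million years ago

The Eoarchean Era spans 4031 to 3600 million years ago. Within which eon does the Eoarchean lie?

The Eoarchean (4031–3600 Ma) lies entirely within 4031–2500 Ma, the Archean Eon.

Archean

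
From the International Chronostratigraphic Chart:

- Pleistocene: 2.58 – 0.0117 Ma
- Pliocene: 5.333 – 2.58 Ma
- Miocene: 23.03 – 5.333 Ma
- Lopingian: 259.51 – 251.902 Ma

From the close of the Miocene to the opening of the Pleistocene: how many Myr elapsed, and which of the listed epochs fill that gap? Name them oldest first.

2.753 million years; Pliocene

End of Miocene = 5.333 Ma; start of Pleistocene = 2.58 Ma.
Gap = 5.333 − 2.58 = 2.753 Myr.
Epochs wholly inside 5.333–2.58 Ma: Pliocene (5.333–2.58).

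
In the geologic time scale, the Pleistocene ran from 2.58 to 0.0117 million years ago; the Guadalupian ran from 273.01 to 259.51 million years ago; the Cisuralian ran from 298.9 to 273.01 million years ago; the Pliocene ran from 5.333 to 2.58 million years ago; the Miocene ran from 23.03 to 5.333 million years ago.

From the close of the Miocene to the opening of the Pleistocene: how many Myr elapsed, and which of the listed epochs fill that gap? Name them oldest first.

2.753 million years; Pliocene

The Miocene closes at 5.333 Ma and the Pleistocene opens at 2.58 Ma, so the interval is 5.333 − 2.58 = 2.753 Myr.
An epoch fits inside if it starts at or after 5.333 Ma and ends at or before 2.58 Ma; oldest first that gives Pliocene.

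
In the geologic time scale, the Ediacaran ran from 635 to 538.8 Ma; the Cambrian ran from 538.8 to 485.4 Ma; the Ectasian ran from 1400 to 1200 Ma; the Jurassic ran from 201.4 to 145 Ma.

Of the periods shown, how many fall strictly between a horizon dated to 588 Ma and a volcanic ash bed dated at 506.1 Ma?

0

Checking each listed span, none has both start < 588 Ma and end > 506.1 Ma — every period straddles one of the two dates or lies outside them — so the count is 0.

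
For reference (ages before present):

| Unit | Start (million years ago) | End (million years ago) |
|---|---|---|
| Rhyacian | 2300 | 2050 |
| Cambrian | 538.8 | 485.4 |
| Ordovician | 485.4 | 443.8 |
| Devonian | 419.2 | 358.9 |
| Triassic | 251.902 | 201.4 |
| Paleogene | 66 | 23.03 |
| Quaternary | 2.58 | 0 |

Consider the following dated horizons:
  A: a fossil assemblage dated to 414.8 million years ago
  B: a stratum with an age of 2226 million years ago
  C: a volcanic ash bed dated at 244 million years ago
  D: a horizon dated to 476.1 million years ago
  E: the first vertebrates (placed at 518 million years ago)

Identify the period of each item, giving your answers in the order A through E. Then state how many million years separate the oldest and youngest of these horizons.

Match each age against the start–end ranges in the excerpt: A = 414.8 Ma → Devonian (419.2–358.9); B = 2226 Ma → Rhyacian (2300–2050); C = 244 Ma → Triassic (251.902–201.4); D = 476.1 Ma → Ordovician (485.4–443.8); E = 518 Ma → Cambrian (538.8–485.4).
The largest age is 2226 Ma and the smallest is 244 Ma; their difference is 1982 Myr.

A — Devonian; B — Rhyacian; C — Triassic; D — Ordovician; E — Cambrian; span 1982 million years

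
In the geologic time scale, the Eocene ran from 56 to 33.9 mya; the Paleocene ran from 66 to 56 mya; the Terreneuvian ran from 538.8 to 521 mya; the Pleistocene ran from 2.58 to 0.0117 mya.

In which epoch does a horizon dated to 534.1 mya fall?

534.1 Ma lies between 538.8 and 521 Ma, so it falls in the Terreneuvian.

Terreneuvian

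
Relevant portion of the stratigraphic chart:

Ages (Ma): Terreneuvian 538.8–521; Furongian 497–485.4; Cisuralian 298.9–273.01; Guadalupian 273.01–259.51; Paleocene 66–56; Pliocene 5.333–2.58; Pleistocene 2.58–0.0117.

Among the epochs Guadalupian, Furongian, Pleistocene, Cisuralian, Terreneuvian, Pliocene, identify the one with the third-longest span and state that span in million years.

Start − end for each: Guadalupian 273.01 − 259.51 = 13.5; Furongian 497 − 485.4 = 11.6; Pleistocene 2.58 − 0.0117 = 2.5683; Cisuralian 298.9 − 273.01 = 25.89; Terreneuvian 538.8 − 521 = 17.8; Pliocene 5.333 − 2.58 = 2.753.
Ranking these from longest: Cisuralian > Terreneuvian > Guadalupian > Furongian > Pliocene > Pleistocene.
Position 3 in that ranking is Guadalupian, which lasted 13.5 Myr.

Guadalupian, 13.5 million years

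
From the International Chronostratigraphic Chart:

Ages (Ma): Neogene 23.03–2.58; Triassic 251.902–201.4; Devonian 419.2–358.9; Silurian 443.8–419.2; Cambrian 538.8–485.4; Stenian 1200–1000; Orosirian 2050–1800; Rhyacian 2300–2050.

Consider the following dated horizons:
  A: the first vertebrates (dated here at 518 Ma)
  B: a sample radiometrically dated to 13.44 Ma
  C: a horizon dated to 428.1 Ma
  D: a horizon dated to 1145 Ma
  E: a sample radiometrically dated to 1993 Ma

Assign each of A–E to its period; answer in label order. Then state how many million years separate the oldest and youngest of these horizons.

A — Cambrian; B — Neogene; C — Silurian; D — Stenian; E — Orosirian; span 1979.56 million years

Match each age against the start–end ranges in the excerpt: A = 518 Ma → Cambrian (538.8–485.4); B = 13.44 Ma → Neogene (23.03–2.58); C = 428.1 Ma → Silurian (443.8–419.2); D = 1145 Ma → Stenian (1200–1000); E = 1993 Ma → Orosirian (2050–1800).
The largest age is 1993 Ma and the smallest is 13.44 Ma; their difference is 1979.56 Myr.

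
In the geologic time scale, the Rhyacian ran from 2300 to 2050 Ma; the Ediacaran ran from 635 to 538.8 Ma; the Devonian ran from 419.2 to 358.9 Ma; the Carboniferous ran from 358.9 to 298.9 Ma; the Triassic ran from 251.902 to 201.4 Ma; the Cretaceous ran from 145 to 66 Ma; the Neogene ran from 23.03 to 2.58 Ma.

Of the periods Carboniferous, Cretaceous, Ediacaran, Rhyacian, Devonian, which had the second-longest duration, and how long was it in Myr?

Ediacaran, 96.2 million years

Durations: Carboniferous 60; Cretaceous 79; Ediacaran 96.2; Rhyacian 250; Devonian 60.3 Myr.
Sorted longest-first: Rhyacian (250), Ediacaran (96.2), Cretaceous (79), Devonian (60.3), Carboniferous (60).
The second longest is Ediacaran at 96.2 Myr.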